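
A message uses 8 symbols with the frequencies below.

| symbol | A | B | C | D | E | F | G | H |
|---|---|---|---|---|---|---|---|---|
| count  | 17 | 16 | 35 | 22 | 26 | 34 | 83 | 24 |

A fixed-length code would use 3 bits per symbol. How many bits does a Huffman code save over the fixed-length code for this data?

50

Fixed-length: 3 bits × 257 symbols = 771 bits.
Huffman merges:
B(16) + A(17) → 33
D(22) + H(24) → 46
E(26) + 33 → 59
F(34) + C(35) → 69
46 + 59 → 105
69 + G(83) → 152
105 + 152 → 257
Huffman total = 33 + 46 + 59 + 69 + 105 + 152 + 257 = 721 bits.
Saving = 771 − 721 = 50 bits.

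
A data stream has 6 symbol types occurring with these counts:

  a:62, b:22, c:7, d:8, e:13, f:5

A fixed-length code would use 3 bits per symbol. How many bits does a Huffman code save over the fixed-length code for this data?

114

Fixed-length: 3 bits × 117 symbols = 351 bits.
Huffman merges:
merge f(5) and c(7): 12
merge d(8) and 12: 20
merge e(13) and 20: 33
merge b(22) and 33: 55
merge 55 and a(62): 117
Huffman total = 12 + 20 + 33 + 55 + 117 = 237 bits.
Saving = 351 − 237 = 114 bits.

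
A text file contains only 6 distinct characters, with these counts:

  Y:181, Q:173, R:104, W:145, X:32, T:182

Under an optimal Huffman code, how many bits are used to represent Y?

2

Repeatedly merge the two smallest:
X(32) + R(104) → 136
136 + W(145) → 281
Q(173) + Y(181) → 354
T(182) + 281 → 463
354 + 463 → 817
Y's leaf is at depth 2, giving a 2-bit codeword.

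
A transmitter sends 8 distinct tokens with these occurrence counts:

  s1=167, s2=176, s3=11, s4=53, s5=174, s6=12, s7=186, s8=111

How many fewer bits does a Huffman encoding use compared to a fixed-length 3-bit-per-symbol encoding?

Fixed-length: 3 bits × 890 symbols = 2670 bits.
Huffman merges:
s3(11) + s6(12) → 23
23 + s4(53) → 76
76 + s8(111) → 187
s1(167) + s5(174) → 341
s2(176) + s7(186) → 362
187 + 341 → 528
362 + 528 → 890
Huffman total = 23 + 76 + 187 + 341 + 362 + 528 + 890 = 2407 bits.
Saving = 2670 − 2407 = 263 bits.

263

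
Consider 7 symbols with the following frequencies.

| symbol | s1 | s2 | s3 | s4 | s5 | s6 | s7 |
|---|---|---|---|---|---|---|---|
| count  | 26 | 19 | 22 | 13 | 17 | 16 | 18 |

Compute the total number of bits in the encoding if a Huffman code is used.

Greedily combine the two least-frequent nodes:
combine s4(13), s6(16) → 29
combine s5(17), s7(18) → 35
combine s2(19), s3(22) → 41
combine s1(26), 29 → 55
combine 35, 41 → 76
combine 55, 76 → 131
Each symbol's bit-cost is frequency × depth; summing gives 367 bits (equivalently 29 + 35 + 41 + 55 + 76 + 131).

367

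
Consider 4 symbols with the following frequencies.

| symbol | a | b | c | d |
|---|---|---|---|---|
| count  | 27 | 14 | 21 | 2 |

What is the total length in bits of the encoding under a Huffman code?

117

Merge the two smallest weights repeatedly:
combine d(2), b(14) → 16
combine 16, c(21) → 37
combine a(27), 37 → 64
Total encoded bits = sum of merged weights = 16 + 37 + 64 = 117.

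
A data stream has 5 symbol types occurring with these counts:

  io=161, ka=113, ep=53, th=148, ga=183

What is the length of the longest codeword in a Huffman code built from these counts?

3

Merge the two lowest-weight nodes at each step:
combine ep(53), ka(113) → 166
combine th(148), io(161) → 309
combine 166, ga(183) → 349
combine 309, 349 → 658
The rarest symbols sit at the bottom; the longest codeword is 3 bits.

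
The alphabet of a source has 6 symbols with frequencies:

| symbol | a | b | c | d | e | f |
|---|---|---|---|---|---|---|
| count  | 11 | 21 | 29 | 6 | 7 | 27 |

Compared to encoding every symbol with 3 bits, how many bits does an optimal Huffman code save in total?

64

Fixed-length: 3 bits × 101 symbols = 303 bits.
Huffman merges:
merge d(6) and e(7): 13
merge a(11) and 13: 24
merge b(21) and 24: 45
merge f(27) and c(29): 56
merge 45 and 56: 101
Huffman total = 13 + 24 + 45 + 56 + 101 = 239 bits.
Saving = 303 − 239 = 64 bits.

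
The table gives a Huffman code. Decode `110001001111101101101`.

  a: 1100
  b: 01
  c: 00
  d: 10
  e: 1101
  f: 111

abcfede

Read left to right; each codeword is recognised as soon as it completes (prefix code):
  1100→a | 01→b | 00→c | 111→f | 1101→e | 10→d | 1101→e
Decoded message: abcfede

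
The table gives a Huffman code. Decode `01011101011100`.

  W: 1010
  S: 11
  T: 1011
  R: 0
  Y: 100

Read left to right; each codeword is recognised as soon as it completes (prefix code):
  0→R | 1011→T | 1010→W | 11→S | 100→Y
Decoded message: RTWSY

RTWSY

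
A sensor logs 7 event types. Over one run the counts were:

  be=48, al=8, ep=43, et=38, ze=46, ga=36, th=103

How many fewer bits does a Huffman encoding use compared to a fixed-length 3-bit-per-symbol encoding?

Fixed-length: 3 bits × 322 symbols = 966 bits.
Huffman merges:
merge al(8) and ga(36): 44
merge et(38) and ep(43): 81
merge 44 and ze(46): 90
merge be(48) and 81: 129
merge 90 and th(103): 193
merge 129 and 193: 322
Huffman total = 44 + 81 + 90 + 129 + 193 + 322 = 859 bits.
Saving = 966 − 859 = 107 bits.

107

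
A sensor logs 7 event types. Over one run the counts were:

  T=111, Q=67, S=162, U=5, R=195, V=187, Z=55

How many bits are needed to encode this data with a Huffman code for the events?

1989

Greedily combine the two least-frequent nodes:
U(5) + Z(55) → 60
60 + Q(67) → 127
T(111) + 127 → 238
S(162) + V(187) → 349
R(195) + 238 → 433
349 + 433 → 782
Total encoded bits = sum of merged weights = 60 + 127 + 238 + 349 + 433 + 782 = 1989.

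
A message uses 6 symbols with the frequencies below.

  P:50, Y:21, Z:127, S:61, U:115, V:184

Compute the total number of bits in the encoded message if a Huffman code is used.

1319

Merge the two smallest weights repeatedly:
combine Y(21), P(50) → 71
combine S(61), 71 → 132
combine U(115), Z(127) → 242
combine 132, V(184) → 316
combine 242, 316 → 558
The encoded length is the sum of every internal node's weight: 71 + 132 + 242 + 316 + 558 = 1319 bits.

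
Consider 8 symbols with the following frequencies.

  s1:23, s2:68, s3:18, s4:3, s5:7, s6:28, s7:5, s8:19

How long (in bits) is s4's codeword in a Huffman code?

6

Build the tree from the bottom:
s4(3) + s7(5) → 8
s5(7) + 8 → 15
15 + s3(18) → 33
s8(19) + s1(23) → 42
s6(28) + 33 → 61
42 + 61 → 103
s2(68) + 103 → 171
s4's leaf is at depth 6, giving a 6-bit codeword.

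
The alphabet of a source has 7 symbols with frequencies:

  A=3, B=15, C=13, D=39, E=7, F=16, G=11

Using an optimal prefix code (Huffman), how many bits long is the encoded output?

265

Greedily combine the two least-frequent nodes:
A(3) + E(7) → 10
10 + G(11) → 21
C(13) + B(15) → 28
F(16) + 21 → 37
28 + 37 → 65
D(39) + 65 → 104
The encoded length is the sum of every internal node's weight: 10 + 21 + 28 + 37 + 65 + 104 = 265 bits.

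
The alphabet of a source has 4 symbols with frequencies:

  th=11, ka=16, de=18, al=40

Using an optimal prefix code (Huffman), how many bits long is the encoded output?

157

Greedily combine the two least-frequent nodes:
combine th(11), ka(16) → 27
combine de(18), 27 → 45
combine al(40), 45 → 85
The encoded length is the sum of every internal node's weight: 27 + 45 + 85 = 157 bits.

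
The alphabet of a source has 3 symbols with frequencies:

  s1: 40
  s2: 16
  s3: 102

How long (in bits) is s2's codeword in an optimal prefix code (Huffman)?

2

Repeatedly merge the two smallest:
combine s2(16), s1(40) → 56
combine 56, s3(102) → 158
The subtree containing s2 is merged 2 times, so code length = 2.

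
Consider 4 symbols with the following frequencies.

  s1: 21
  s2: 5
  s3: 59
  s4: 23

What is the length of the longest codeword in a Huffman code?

Merge the two lowest-weight nodes at each step:
merge s2(5) and s1(21): 26
merge s4(23) and 26: 49
merge 49 and s3(59): 108
The first pair merged (s2, s1) ends up deepest, at depth 3.

3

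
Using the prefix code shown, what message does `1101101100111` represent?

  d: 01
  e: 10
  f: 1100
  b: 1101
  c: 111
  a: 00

befc

Read left to right; each codeword is recognised as soon as it completes (prefix code):
  1101→b | 10→e | 1100→f | 111→c
Decoded message: befc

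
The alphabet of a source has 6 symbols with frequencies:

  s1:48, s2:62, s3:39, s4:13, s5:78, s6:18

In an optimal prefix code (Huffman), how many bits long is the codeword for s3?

Huffman merges, smallest pair first:
s4(13) + s6(18) → 31
31 + s3(39) → 70
s1(48) + s2(62) → 110
70 + s5(78) → 148
110 + 148 → 258
s3 sits 3 levels below the root, so its codeword is 3 bits.

3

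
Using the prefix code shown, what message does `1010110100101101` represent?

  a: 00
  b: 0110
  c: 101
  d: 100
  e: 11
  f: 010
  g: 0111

Read left to right; each codeword is recognised as soon as it completes (prefix code):
  101→c | 0110→b | 100→d | 101→c | 101→c
Decoded message: cbdcc

cbdcc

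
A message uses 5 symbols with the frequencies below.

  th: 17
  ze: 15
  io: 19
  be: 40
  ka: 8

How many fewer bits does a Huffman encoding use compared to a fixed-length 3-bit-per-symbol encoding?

Fixed-length: 3 bits × 99 symbols = 297 bits.
Huffman merges:
combine ka(8), ze(15) → 23
combine th(17), io(19) → 36
combine 23, 36 → 59
combine be(40), 59 → 99
Huffman total = 23 + 36 + 59 + 99 = 217 bits.
Saving = 297 − 217 = 80 bits.

80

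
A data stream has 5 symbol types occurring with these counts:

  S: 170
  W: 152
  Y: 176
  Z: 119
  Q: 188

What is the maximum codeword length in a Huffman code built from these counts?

Merge the two lowest-weight nodes at each step:
Z(119) + W(152) → 271
S(170) + Y(176) → 346
Q(188) + 271 → 459
346 + 459 → 805
Maximum depth reached is 3.

3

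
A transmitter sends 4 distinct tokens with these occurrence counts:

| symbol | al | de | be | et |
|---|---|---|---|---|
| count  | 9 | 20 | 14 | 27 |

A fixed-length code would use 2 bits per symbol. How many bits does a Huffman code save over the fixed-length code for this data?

Fixed-length: 2 bits × 70 symbols = 140 bits.
Huffman merges:
merge al(9) and be(14): 23
merge de(20) and 23: 43
merge et(27) and 43: 70
Huffman total = 23 + 43 + 70 = 136 bits.
Saving = 140 − 136 = 4 bits.

4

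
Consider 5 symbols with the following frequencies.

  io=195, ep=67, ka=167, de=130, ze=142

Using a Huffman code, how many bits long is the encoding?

1599

Build the Huffman tree bottom-up:
ep(67) + de(130) → 197
ze(142) + ka(167) → 309
io(195) + 197 → 392
309 + 392 → 701
The encoded length is the sum of every internal node's weight: 197 + 309 + 392 + 701 = 1599 bits.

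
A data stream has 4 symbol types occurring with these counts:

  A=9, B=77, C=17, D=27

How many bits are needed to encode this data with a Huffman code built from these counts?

Greedily combine the two least-frequent nodes:
merge A(9) and C(17): 26
merge 26 and D(27): 53
merge 53 and B(77): 130
Total encoded bits = sum of merged weights = 26 + 53 + 130 = 209.

209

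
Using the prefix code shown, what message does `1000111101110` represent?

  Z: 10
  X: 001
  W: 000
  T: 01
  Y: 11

Read left to right; each codeword is recognised as soon as it completes (prefix code):
  10→Z | 001→X | 11→Y | 10→Z | 11→Y | 10→Z
Decoded message: ZXYZYZ

ZXYZYZ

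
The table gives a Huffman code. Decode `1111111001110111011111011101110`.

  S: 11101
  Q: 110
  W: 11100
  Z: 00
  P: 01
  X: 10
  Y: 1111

Read left to right; each codeword is recognised as soon as it completes (prefix code):
  1111→Y | 11100→W | 11101→S | 110→Q | 1111→Y | 10→X | 11101→S | 110→Q
Decoded message: YWSQYXSQ

YWSQYXSQ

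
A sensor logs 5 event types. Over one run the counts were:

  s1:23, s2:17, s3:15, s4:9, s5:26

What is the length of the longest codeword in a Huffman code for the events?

Merge the two lowest-weight nodes at each step:
s4(9) + s3(15) → 24
s2(17) + s1(23) → 40
24 + s5(26) → 50
40 + 50 → 90
The rarest symbols sit at the bottom; the longest codeword is 3 bits.

3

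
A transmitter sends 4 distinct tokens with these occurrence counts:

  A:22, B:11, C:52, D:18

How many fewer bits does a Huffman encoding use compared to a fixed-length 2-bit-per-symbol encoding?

Fixed-length: 2 bits × 103 symbols = 206 bits.
Huffman merges:
merge B(11) and D(18): 29
merge A(22) and 29: 51
merge 51 and C(52): 103
Huffman total = 29 + 51 + 103 = 183 bits.
Saving = 206 − 183 = 23 bits.

23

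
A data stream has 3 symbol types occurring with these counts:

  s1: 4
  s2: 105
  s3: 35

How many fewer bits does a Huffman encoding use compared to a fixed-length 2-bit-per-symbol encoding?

105

Fixed-length: 2 bits × 144 symbols = 288 bits.
Huffman merges:
merge s1(4) and s3(35): 39
merge 39 and s2(105): 144
Huffman total = 39 + 144 = 183 bits.
Saving = 288 − 183 = 105 bits.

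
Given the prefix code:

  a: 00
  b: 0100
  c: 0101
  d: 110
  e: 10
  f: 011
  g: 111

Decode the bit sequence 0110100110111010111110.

fbdgcge

Read left to right; each codeword is recognised as soon as it completes (prefix code):
  011→f | 0100→b | 110→d | 111→g | 0101→c | 111→g | 10→e
Decoded message: fbdgcge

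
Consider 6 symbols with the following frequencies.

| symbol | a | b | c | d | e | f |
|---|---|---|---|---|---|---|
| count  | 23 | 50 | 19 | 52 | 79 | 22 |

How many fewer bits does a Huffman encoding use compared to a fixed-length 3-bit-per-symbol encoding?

140

Fixed-length: 3 bits × 245 symbols = 735 bits.
Huffman merges:
merge c(19) and f(22): 41
merge a(23) and 41: 64
merge b(50) and d(52): 102
merge 64 and e(79): 143
merge 102 and 143: 245
Huffman total = 41 + 64 + 102 + 143 + 245 = 595 bits.
Saving = 735 − 595 = 140 bits.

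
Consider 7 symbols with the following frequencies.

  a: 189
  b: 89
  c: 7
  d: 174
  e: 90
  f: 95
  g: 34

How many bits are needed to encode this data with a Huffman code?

1712

Merge the two smallest weights repeatedly:
combine c(7), g(34) → 41
combine 41, b(89) → 130
combine e(90), f(95) → 185
combine 130, d(174) → 304
combine 185, a(189) → 374
combine 304, 374 → 678
The encoded length is the sum of every internal node's weight: 41 + 130 + 185 + 304 + 374 + 678 = 1712 bits.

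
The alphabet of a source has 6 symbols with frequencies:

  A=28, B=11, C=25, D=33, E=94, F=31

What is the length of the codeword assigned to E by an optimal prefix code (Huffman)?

Huffman merges, smallest pair first:
B(11) + C(25) → 36
A(28) + F(31) → 59
D(33) + 36 → 69
59 + 69 → 128
E(94) + 128 → 222
E sits one level below the root: a 1-bit codeword.

1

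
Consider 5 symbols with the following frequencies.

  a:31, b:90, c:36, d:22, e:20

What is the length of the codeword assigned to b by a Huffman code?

Build the tree from the bottom:
merge e(20) and d(22): 42
merge a(31) and c(36): 67
merge 42 and 67: 109
merge b(90) and 109: 199
b is merged only at the final step, so code length = 1.

1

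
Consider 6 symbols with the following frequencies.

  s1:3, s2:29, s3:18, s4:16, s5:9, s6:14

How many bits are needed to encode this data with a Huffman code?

Greedily combine the two least-frequent nodes:
s1(3) + s5(9) → 12
12 + s6(14) → 26
s4(16) + s3(18) → 34
26 + s2(29) → 55
34 + 55 → 89
The encoded length is the sum of every internal node's weight: 12 + 26 + 34 + 55 + 89 = 216 bits.

216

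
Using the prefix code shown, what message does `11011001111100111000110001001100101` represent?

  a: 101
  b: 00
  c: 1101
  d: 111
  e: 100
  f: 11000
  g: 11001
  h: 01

Read left to right; each codeword is recognised as soon as it completes (prefix code):
  1101→c | 100→e | 111→d | 11001→g | 11000→f | 11000→f | 100→e | 11001→g | 01→h
Decoded message: cedgffegh

cedgffegh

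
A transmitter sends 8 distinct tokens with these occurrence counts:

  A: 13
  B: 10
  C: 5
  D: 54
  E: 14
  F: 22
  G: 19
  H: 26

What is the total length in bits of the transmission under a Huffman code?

Greedily combine the two least-frequent nodes:
merge C(5) and B(10): 15
merge A(13) and E(14): 27
merge 15 and G(19): 34
merge F(22) and H(26): 48
merge 27 and 34: 61
merge 48 and D(54): 102
merge 61 and 102: 163
The encoded length is the sum of every internal node's weight: 15 + 27 + 34 + 48 + 61 + 102 + 163 = 450 bits.

450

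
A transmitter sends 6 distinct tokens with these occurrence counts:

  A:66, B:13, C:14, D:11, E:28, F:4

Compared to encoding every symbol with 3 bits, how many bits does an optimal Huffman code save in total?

118

Fixed-length: 3 bits × 136 symbols = 408 bits.
Huffman merges:
merge F(4) and D(11): 15
merge B(13) and C(14): 27
merge 15 and 27: 42
merge E(28) and 42: 70
merge A(66) and 70: 136
Huffman total = 15 + 27 + 42 + 70 + 136 = 290 bits.
Saving = 408 − 290 = 118 bits.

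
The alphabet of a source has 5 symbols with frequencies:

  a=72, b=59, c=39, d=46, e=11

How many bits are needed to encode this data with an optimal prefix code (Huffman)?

Build the Huffman tree bottom-up:
combine e(11), c(39) → 50
combine d(46), 50 → 96
combine b(59), a(72) → 131
combine 96, 131 → 227
Each symbol's bit-cost is frequency × depth; summing gives 504 bits (equivalently 50 + 96 + 131 + 227).

504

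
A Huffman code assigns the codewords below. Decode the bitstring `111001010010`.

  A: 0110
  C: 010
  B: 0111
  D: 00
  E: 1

EEEDECC

Read left to right; each codeword is recognised as soon as it completes (prefix code):
  1→E | 1→E | 1→E | 00→D | 1→E | 010→C | 010→C
Decoded message: EEEDECC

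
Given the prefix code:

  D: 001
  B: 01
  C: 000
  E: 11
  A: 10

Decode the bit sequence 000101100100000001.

CAEDCCB

Read left to right; each codeword is recognised as soon as it completes (prefix code):
  000→C | 10→A | 11→E | 001→D | 000→C | 000→C | 01→B
Decoded message: CAEDCCB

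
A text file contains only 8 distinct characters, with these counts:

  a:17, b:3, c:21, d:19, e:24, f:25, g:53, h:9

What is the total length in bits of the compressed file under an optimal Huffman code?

Build the Huffman tree bottom-up:
combine b(3), h(9) → 12
combine 12, a(17) → 29
combine d(19), c(21) → 40
combine e(24), f(25) → 49
combine 29, 40 → 69
combine 49, g(53) → 102
combine 69, 102 → 171
The encoded length is the sum of every internal node's weight: 12 + 29 + 40 + 49 + 69 + 102 + 171 = 472 bits.

472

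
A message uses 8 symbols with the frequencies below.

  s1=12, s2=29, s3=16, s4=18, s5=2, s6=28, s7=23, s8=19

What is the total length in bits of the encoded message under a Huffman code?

Greedily combine the two least-frequent nodes:
combine s5(2), s1(12) → 14
combine 14, s3(16) → 30
combine s4(18), s8(19) → 37
combine s7(23), s6(28) → 51
combine s2(29), 30 → 59
combine 37, 51 → 88
combine 59, 88 → 147
The encoded length is the sum of every internal node's weight: 14 + 30 + 37 + 51 + 59 + 88 + 147 = 426 bits.

426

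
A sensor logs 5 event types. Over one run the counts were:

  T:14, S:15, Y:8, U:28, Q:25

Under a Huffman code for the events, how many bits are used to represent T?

3

Huffman merges, smallest pair first:
combine Y(8), T(14) → 22
combine S(15), 22 → 37
combine Q(25), U(28) → 53
combine 37, 53 → 90
T's leaf is at depth 3, giving a 3-bit codeword.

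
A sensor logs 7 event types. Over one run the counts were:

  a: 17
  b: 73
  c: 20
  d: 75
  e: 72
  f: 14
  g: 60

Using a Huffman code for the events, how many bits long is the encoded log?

Merge the two smallest weights repeatedly:
combine f(14), a(17) → 31
combine c(20), 31 → 51
combine 51, g(60) → 111
combine e(72), b(73) → 145
combine d(75), 111 → 186
combine 145, 186 → 331
Total encoded bits = sum of merged weights = 31 + 51 + 111 + 145 + 186 + 331 = 855.

855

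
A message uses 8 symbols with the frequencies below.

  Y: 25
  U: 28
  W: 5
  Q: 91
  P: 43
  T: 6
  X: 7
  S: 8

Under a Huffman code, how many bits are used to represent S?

Huffman merges, smallest pair first:
merge W(5) and T(6): 11
merge X(7) and S(8): 15
merge 11 and 15: 26
merge Y(25) and 26: 51
merge U(28) and P(43): 71
merge 51 and 71: 122
merge Q(91) and 122: 213
S's leaf is at depth 5, giving a 5-bit codeword.

5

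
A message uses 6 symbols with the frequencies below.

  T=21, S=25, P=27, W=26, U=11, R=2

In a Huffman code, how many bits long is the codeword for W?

Repeatedly merge the two smallest:
combine R(2), U(11) → 13
combine 13, T(21) → 34
combine S(25), W(26) → 51
combine P(27), 34 → 61
combine 51, 61 → 112
W's leaf is at depth 2, giving a 2-bit codeword.

2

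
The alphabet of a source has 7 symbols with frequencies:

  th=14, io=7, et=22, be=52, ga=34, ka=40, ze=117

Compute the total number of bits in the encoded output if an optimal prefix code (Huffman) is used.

Greedily combine the two least-frequent nodes:
merge io(7) and th(14): 21
merge 21 and et(22): 43
merge ga(34) and ka(40): 74
merge 43 and be(52): 95
merge 74 and 95: 169
merge ze(117) and 169: 286
Each symbol's bit-cost is frequency × depth; summing gives 688 bits (equivalently 21 + 43 + 74 + 95 + 169 + 286).

688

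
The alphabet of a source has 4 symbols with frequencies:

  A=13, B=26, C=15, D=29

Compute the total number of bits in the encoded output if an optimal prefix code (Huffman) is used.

165

Merge the two smallest weights repeatedly:
A(13) + C(15) → 28
B(26) + 28 → 54
D(29) + 54 → 83
The encoded length is the sum of every internal node's weight: 28 + 54 + 83 = 165 bits.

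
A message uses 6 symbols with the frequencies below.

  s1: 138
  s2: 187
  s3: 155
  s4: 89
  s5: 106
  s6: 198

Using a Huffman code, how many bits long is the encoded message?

Greedily combine the two least-frequent nodes:
combine s4(89), s5(106) → 195
combine s1(138), s3(155) → 293
combine s2(187), 195 → 382
combine s6(198), 293 → 491
combine 382, 491 → 873
Each symbol's bit-cost is frequency × depth; summing gives 2234 bits (equivalently 195 + 293 + 382 + 491 + 873).

2234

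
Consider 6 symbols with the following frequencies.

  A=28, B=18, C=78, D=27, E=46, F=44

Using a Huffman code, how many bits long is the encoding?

599

Greedily combine the two least-frequent nodes:
merge B(18) and D(27): 45
merge A(28) and F(44): 72
merge 45 and E(46): 91
merge 72 and C(78): 150
merge 91 and 150: 241
Total encoded bits = sum of merged weights = 45 + 72 + 91 + 150 + 241 = 599.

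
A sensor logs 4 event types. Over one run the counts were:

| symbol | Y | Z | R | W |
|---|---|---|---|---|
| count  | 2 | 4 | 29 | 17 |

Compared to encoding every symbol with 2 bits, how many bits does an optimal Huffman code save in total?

Fixed-length: 2 bits × 52 symbols = 104 bits.
Huffman merges:
merge Y(2) and Z(4): 6
merge 6 and W(17): 23
merge 23 and R(29): 52
Huffman total = 6 + 23 + 52 = 81 bits.
Saving = 104 − 81 = 23 bits.

23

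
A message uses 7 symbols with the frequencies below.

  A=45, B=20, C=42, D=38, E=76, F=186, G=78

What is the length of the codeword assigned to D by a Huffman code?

Build the tree from the bottom:
B(20) + D(38) → 58
C(42) + A(45) → 87
58 + E(76) → 134
G(78) + 87 → 165
134 + 165 → 299
F(186) + 299 → 485
D's leaf is at depth 4, giving a 4-bit codeword.

4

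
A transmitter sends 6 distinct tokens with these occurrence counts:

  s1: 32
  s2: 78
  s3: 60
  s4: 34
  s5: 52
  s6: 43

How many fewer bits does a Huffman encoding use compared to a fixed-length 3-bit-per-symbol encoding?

138

Fixed-length: 3 bits × 299 symbols = 897 bits.
Huffman merges:
merge s1(32) and s4(34): 66
merge s6(43) and s5(52): 95
merge s3(60) and 66: 126
merge s2(78) and 95: 173
merge 126 and 173: 299
Huffman total = 66 + 95 + 126 + 173 + 299 = 759 bits.
Saving = 897 − 759 = 138 bits.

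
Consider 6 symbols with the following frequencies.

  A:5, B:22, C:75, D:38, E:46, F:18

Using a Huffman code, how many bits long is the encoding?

476

Build the Huffman tree bottom-up:
A(5) + F(18) → 23
B(22) + 23 → 45
D(38) + 45 → 83
E(46) + C(75) → 121
83 + 121 → 204
Total encoded bits = sum of merged weights = 23 + 45 + 83 + 121 + 204 = 476.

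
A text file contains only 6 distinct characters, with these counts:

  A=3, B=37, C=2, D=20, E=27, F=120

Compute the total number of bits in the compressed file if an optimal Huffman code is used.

Build the Huffman tree bottom-up:
merge C(2) and A(3): 5
merge 5 and D(20): 25
merge 25 and E(27): 52
merge B(37) and 52: 89
merge 89 and F(120): 209
The encoded length is the sum of every internal node's weight: 5 + 25 + 52 + 89 + 209 = 380 bits.

380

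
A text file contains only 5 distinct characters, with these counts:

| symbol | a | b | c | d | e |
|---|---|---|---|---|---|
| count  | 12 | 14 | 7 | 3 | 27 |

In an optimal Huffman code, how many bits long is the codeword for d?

Repeatedly merge the two smallest:
merge d(3) and c(7): 10
merge 10 and a(12): 22
merge b(14) and 22: 36
merge e(27) and 36: 63
d's leaf is at depth 4, giving a 4-bit codeword.

4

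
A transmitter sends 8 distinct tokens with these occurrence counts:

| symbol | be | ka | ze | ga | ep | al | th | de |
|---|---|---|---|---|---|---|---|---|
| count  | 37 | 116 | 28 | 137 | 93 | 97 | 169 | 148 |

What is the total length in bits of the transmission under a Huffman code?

2371

Greedily combine the two least-frequent nodes:
merge ze(28) and be(37): 65
merge 65 and ep(93): 158
merge al(97) and ka(116): 213
merge ga(137) and de(148): 285
merge 158 and th(169): 327
merge 213 and 285: 498
merge 327 and 498: 825
Total encoded bits = sum of merged weights = 65 + 158 + 213 + 285 + 327 + 498 + 825 = 2371.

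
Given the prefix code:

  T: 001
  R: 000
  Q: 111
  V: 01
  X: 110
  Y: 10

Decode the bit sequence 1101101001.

Read left to right; each codeword is recognised as soon as it completes (prefix code):
  110→X | 110→X | 10→Y | 01→V
Decoded message: XXYV

XXYV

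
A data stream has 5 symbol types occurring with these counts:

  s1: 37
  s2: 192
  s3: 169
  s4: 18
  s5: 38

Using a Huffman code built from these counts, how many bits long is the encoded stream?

864

Merge the two smallest weights repeatedly:
s4(18) + s1(37) → 55
s5(38) + 55 → 93
93 + s3(169) → 262
s2(192) + 262 → 454
Total encoded bits = sum of merged weights = 55 + 93 + 262 + 454 = 864.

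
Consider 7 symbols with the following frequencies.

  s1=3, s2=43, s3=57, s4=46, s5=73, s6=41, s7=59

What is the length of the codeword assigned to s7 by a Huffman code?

2

Build the tree from the bottom:
merge s1(3) and s6(41): 44
merge s2(43) and 44: 87
merge s4(46) and s3(57): 103
merge s7(59) and s5(73): 132
merge 87 and 103: 190
merge 132 and 190: 322
s7 sits 2 levels below the root, so its codeword is 2 bits.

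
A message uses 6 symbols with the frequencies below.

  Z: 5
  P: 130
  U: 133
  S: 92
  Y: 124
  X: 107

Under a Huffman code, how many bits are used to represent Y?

Huffman merges, smallest pair first:
combine Z(5), S(92) → 97
combine 97, X(107) → 204
combine Y(124), P(130) → 254
combine U(133), 204 → 337
combine 254, 337 → 591
Y's leaf is at depth 2, giving a 2-bit codeword.

2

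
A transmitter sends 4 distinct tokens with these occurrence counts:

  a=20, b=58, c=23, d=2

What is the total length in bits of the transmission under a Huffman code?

Build the Huffman tree bottom-up:
merge d(2) and a(20): 22
merge 22 and c(23): 45
merge 45 and b(58): 103
Each symbol's bit-cost is frequency × depth; summing gives 170 bits (equivalently 22 + 45 + 103).

170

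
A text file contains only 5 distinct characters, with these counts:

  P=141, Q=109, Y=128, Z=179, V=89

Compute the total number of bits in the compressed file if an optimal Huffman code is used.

Build the Huffman tree bottom-up:
merge V(89) and Q(109): 198
merge Y(128) and P(141): 269
merge Z(179) and 198: 377
merge 269 and 377: 646
Each symbol's bit-cost is frequency × depth; summing gives 1490 bits (equivalently 198 + 269 + 377 + 646).

1490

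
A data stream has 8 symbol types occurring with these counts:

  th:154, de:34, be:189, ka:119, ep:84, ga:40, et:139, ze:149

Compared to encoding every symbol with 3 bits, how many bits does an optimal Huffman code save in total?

Fixed-length: 3 bits × 908 symbols = 2724 bits.
Huffman merges:
combine de(34), ga(40) → 74
combine 74, ep(84) → 158
combine ka(119), et(139) → 258
combine ze(149), th(154) → 303
combine 158, be(189) → 347
combine 258, 303 → 561
combine 347, 561 → 908
Huffman total = 74 + 158 + 258 + 303 + 347 + 561 + 908 = 2609 bits.
Saving = 2724 − 2609 = 115 bits.

115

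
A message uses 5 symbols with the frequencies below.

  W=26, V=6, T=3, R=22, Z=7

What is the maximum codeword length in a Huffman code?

4

Merge the two lowest-weight nodes at each step:
combine T(3), V(6) → 9
combine Z(7), 9 → 16
combine 16, R(22) → 38
combine W(26), 38 → 64
The rarest symbols sit at the bottom; the longest codeword is 4 bits.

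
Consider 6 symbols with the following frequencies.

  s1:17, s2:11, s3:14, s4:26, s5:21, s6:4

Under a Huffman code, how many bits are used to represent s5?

Repeatedly merge the two smallest:
combine s6(4), s2(11) → 15
combine s3(14), 15 → 29
combine s1(17), s5(21) → 38
combine s4(26), 29 → 55
combine 38, 55 → 93
s5's leaf is at depth 2, giving a 2-bit codeword.

2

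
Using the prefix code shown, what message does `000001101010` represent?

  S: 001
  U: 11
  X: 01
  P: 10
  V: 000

VSPPP

Read left to right; each codeword is recognised as soon as it completes (prefix code):
  000→V | 001→S | 10→P | 10→P | 10→P
Decoded message: VSPPP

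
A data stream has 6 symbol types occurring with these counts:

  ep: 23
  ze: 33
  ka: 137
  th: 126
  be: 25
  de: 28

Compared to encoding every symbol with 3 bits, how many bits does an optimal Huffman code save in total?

291

Fixed-length: 3 bits × 372 symbols = 1116 bits.
Huffman merges:
combine ep(23), be(25) → 48
combine de(28), ze(33) → 61
combine 48, 61 → 109
combine 109, th(126) → 235
combine ka(137), 235 → 372
Huffman total = 48 + 61 + 109 + 235 + 372 = 825 bits.
Saving = 1116 − 825 = 291 bits.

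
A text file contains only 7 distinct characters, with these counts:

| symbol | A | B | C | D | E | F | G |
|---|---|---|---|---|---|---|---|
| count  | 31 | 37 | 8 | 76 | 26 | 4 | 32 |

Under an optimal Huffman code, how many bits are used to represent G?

Huffman merges, smallest pair first:
F(4) + C(8) → 12
12 + E(26) → 38
A(31) + G(32) → 63
B(37) + 38 → 75
63 + 75 → 138
D(76) + 138 → 214
The subtree containing G is merged 3 times, so code length = 3.

3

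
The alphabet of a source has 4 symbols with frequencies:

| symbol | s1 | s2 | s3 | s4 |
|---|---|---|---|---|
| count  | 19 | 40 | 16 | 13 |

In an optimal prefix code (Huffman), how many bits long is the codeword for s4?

3

Huffman merges, smallest pair first:
combine s4(13), s3(16) → 29
combine s1(19), 29 → 48
combine s2(40), 48 → 88
s4 sits 3 levels below the root, so its codeword is 3 bits.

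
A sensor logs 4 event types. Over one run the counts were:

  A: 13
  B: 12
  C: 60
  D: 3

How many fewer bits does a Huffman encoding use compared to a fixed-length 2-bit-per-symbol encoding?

Fixed-length: 2 bits × 88 symbols = 176 bits.
Huffman merges:
merge D(3) and B(12): 15
merge A(13) and 15: 28
merge 28 and C(60): 88
Huffman total = 15 + 28 + 88 = 131 bits.
Saving = 176 − 131 = 45 bits.

45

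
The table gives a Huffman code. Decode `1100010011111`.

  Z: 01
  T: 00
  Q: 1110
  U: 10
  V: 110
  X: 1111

Read left to right; each codeword is recognised as soon as it completes (prefix code):
  110→V | 00→T | 10→U | 01→Z | 1111→X
Decoded message: VTUZX

VTUZX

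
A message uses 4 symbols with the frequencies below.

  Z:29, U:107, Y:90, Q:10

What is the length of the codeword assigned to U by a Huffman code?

1

Repeatedly merge the two smallest:
Q(10) + Z(29) → 39
39 + Y(90) → 129
U(107) + 129 → 236
U sits one level below the root: a 1-bit codeword.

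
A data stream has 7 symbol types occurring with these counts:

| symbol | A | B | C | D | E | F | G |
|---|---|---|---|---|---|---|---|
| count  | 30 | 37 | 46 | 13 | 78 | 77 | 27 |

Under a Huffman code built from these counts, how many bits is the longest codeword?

Merge the two lowest-weight nodes at each step:
merge D(13) and G(27): 40
merge A(30) and B(37): 67
merge 40 and C(46): 86
merge 67 and F(77): 144
merge E(78) and 86: 164
merge 144 and 164: 308
The first pair merged (D, G) ends up deepest, at depth 4.

4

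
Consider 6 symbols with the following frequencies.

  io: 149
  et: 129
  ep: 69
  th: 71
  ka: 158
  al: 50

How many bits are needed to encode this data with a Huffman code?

Greedily combine the two least-frequent nodes:
combine al(50), ep(69) → 119
combine th(71), 119 → 190
combine et(129), io(149) → 278
combine ka(158), 190 → 348
combine 278, 348 → 626
Total encoded bits = sum of merged weights = 119 + 190 + 278 + 348 + 626 = 1561.

1561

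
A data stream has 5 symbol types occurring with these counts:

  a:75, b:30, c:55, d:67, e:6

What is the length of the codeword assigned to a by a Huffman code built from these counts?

Repeatedly merge the two smallest:
combine e(6), b(30) → 36
combine 36, c(55) → 91
combine d(67), a(75) → 142
combine 91, 142 → 233
a sits 2 levels below the root, so its codeword is 2 bits.

2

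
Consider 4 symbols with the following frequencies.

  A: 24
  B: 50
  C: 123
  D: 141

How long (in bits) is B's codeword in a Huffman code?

3

Repeatedly merge the two smallest:
combine A(24), B(50) → 74
combine 74, C(123) → 197
combine D(141), 197 → 338
The subtree containing B is merged 3 times, so code length = 3.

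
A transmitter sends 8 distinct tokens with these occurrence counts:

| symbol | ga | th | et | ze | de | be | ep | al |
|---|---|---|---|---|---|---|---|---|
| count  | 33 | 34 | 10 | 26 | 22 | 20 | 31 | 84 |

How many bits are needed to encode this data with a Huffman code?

Merge the two smallest weights repeatedly:
merge et(10) and be(20): 30
merge de(22) and ze(26): 48
merge 30 and ep(31): 61
merge ga(33) and th(34): 67
merge 48 and 61: 109
merge 67 and al(84): 151
merge 109 and 151: 260
Each symbol's bit-cost is frequency × depth; summing gives 726 bits (equivalently 30 + 48 + 61 + 67 + 109 + 151 + 260).

726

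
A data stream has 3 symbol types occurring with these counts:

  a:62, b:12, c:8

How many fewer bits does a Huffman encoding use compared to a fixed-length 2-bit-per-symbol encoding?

62

Fixed-length: 2 bits × 82 symbols = 164 bits.
Huffman merges:
combine c(8), b(12) → 20
combine 20, a(62) → 82
Huffman total = 20 + 82 = 102 bits.
Saving = 164 − 102 = 62 bits.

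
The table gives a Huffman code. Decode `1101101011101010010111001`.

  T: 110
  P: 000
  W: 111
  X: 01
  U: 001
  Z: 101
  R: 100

TTZTZUXTX

Read left to right; each codeword is recognised as soon as it completes (prefix code):
  110→T | 110→T | 101→Z | 110→T | 101→Z | 001→U | 01→X | 110→T | 01→X
Decoded message: TTZTZUXTX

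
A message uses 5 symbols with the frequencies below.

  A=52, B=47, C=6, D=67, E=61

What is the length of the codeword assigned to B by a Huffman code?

Build the tree from the bottom:
combine C(6), B(47) → 53
combine A(52), 53 → 105
combine E(61), D(67) → 128
combine 105, 128 → 233
The subtree containing B is merged 3 times, so code length = 3.

3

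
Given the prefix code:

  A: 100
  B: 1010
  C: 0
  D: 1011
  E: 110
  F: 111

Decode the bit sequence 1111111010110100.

Read left to right; each codeword is recognised as soon as it completes (prefix code):
  111→F | 111→F | 1010→B | 110→E | 100→A
Decoded message: FFBEA

FFBEA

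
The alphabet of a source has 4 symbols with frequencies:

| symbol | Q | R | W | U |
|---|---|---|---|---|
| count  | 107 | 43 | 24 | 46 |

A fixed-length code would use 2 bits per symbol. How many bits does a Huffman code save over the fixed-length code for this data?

Fixed-length: 2 bits × 220 symbols = 440 bits.
Huffman merges:
W(24) + R(43) → 67
U(46) + 67 → 113
Q(107) + 113 → 220
Huffman total = 67 + 113 + 220 = 400 bits.
Saving = 440 − 400 = 40 bits.

40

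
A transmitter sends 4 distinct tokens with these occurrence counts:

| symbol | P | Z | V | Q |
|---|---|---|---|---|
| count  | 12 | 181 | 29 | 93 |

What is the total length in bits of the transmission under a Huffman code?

Build the Huffman tree bottom-up:
merge P(12) and V(29): 41
merge 41 and Q(93): 134
merge 134 and Z(181): 315
Total encoded bits = sum of merged weights = 41 + 134 + 315 = 490.

490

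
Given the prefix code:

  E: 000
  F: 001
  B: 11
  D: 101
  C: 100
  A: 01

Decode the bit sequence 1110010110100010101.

BCDDEDA

Read left to right; each codeword is recognised as soon as it completes (prefix code):
  11→B | 100→C | 101→D | 101→D | 000→E | 101→D | 01→A
Decoded message: BCDDEDA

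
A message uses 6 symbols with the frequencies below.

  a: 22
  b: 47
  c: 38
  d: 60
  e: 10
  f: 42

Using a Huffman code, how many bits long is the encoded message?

540

Merge the two smallest weights repeatedly:
merge e(10) and a(22): 32
merge 32 and c(38): 70
merge f(42) and b(47): 89
merge d(60) and 70: 130
merge 89 and 130: 219
The encoded length is the sum of every internal node's weight: 32 + 70 + 89 + 130 + 219 = 540 bits.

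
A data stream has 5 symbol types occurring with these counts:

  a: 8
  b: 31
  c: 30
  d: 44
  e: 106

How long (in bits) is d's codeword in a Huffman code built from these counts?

2

Huffman merges, smallest pair first:
merge a(8) and c(30): 38
merge b(31) and 38: 69
merge d(44) and 69: 113
merge e(106) and 113: 219
d's leaf is at depth 2, giving a 2-bit codeword.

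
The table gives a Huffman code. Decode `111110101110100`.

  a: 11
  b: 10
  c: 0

aabbabbc

Read left to right; each codeword is recognised as soon as it completes (prefix code):
  11→a | 11→a | 10→b | 10→b | 11→a | 10→b | 10→b | 0→c
Decoded message: aabbabbc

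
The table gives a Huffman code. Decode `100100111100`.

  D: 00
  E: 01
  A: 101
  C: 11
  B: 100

Read left to right; each codeword is recognised as soon as it completes (prefix code):
  100→B | 100→B | 11→C | 11→C | 00→D
Decoded message: BBCCD

BBCCD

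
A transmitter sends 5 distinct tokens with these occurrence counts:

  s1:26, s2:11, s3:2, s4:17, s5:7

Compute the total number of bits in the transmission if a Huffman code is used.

129

Greedily combine the two least-frequent nodes:
merge s3(2) and s5(7): 9
merge 9 and s2(11): 20
merge s4(17) and 20: 37
merge s1(26) and 37: 63
The encoded length is the sum of every internal node's weight: 9 + 20 + 37 + 63 = 129 bits.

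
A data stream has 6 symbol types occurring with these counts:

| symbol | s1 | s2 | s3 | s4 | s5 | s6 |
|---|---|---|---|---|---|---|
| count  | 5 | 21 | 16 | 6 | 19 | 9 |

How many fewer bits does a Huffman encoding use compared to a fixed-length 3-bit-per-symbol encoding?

45

Fixed-length: 3 bits × 76 symbols = 228 bits.
Huffman merges:
merge s1(5) and s4(6): 11
merge s6(9) and 11: 20
merge s3(16) and s5(19): 35
merge 20 and s2(21): 41
merge 35 and 41: 76
Huffman total = 11 + 20 + 35 + 41 + 76 = 183 bits.
Saving = 228 − 183 = 45 bits.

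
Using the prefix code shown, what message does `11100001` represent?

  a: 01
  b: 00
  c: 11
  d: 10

Read left to right; each codeword is recognised as soon as it completes (prefix code):
  11→c | 10→d | 00→b | 01→a
Decoded message: cdba

cdba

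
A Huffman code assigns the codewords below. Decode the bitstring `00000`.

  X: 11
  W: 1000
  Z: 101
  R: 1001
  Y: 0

YYYYY

Read left to right; each codeword is recognised as soon as it completes (prefix code):
  0→Y | 0→Y | 0→Y | 0→Y | 0→Y
Decoded message: YYYYY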